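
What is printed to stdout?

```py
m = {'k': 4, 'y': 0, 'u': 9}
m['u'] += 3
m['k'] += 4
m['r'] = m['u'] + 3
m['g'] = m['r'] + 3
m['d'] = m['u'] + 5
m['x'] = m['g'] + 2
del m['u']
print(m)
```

{'k': 8, 'y': 0, 'r': 15, 'g': 18, 'd': 17, 'x': 20}

m['u'] = 9+3 = 12 → {'k': 4, 'y': 0, 'u': 12}
m['k'] = 4+4 = 8 → {'k': 8, 'y': 0, 'u': 12}
m['r'] = m['u']+3 = 15 → {'k': 8, 'y': 0, 'u': 12, 'r': 15}
m['g'] = m['r']+3 = 18 → {'k': 8, 'y': 0, 'u': 12, 'r': 15, 'g': 18}
m['d'] = m['u']+5 = 17 → {'k': 8, 'y': 0, 'u': 12, 'r': 15, 'g': 18, 'd': 17}
m['x'] = m['g']+2 = 20 → {'k': 8, 'y': 0, 'u': 12, 'r': 15, 'g': 18, 'd': 17, 'x': 20}
del 'u' → {'k': 8, 'y': 0, 'r': 15, 'g': 18, 'd': 17, 'x': 20}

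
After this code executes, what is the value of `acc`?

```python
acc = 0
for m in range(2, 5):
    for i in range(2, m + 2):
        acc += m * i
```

m=2,i=2: acc = 0+4 = 4
m=2,i=3: acc = 4+6 = 10
m=3,i=2: acc = 10+6 = 16
m=3,i=3: acc = 16+9 = 25
m=3,i=4: acc = 25+12 = 37
m=4,i=2: acc = 37+8 = 45
m=4,i=3: acc = 45+12 = 57
m=4,i=4: acc = 57+16 = 73
m=4,i=5: acc = 73+20 = 93

93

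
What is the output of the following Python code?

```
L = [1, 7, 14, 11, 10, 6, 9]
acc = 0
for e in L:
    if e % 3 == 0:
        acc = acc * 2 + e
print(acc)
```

e=1: not %3==0
e=7: not %3==0
e=14: not %3==0
e=11: not %3==0
e=10: not %3==0
e=6: %3==0, acc = 0*2+6 = 6
e=9: %3==0, acc = 6*2+9 = 21

21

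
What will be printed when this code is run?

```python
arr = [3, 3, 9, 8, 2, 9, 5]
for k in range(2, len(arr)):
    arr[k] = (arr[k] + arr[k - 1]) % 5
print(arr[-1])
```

k=2: arr[2] = (9+3)%5 = 2 → [3, 3, 2, 8, 2, 9, 5]
k=3: arr[3] = (8+2)%5 = 0 → [3, 3, 2, 0, 2, 9, 5]
k=4: arr[4] = (2+0)%5 = 2 → [3, 3, 2, 0, 2, 9, 5]
k=5: arr[5] = (9+2)%5 = 1 → [3, 3, 2, 0, 2, 1, 5]
k=6: arr[6] = (5+1)%5 = 1 → [3, 3, 2, 0, 2, 1, 1]

1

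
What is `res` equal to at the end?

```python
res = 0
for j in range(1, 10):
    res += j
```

j=1: res = 0+1 = 1
j=2: res = 1+2 = 3
j=3: res = 3+3 = 6
j=4: res = 6+4 = 10
j=5: res = 10+5 = 15
j=6: res = 15+6 = 21
j=7: res = 21+7 = 28
j=8: res = 28+8 = 36
j=9: res = 36+9 = 45

45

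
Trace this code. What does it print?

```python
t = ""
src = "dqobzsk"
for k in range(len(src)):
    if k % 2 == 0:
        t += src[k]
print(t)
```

dozk

k=0: add 'd' → 'd'
k=1: skip
k=2: add 'o' → 'do'
k=3: skip
k=4: add 'z' → 'doz'
k=5: skip
k=6: add 'k' → 'dozk'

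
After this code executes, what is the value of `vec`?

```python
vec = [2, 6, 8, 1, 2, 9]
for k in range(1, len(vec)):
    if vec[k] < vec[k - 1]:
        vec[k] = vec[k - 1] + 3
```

k=1: 6>=2, unchanged → [2, 6, 8, 1, 2, 9]
k=2: 8>=6, unchanged → [2, 6, 8, 1, 2, 9]
k=3: 1<8, vec[3] = 8+3 = 11 → [2, 6, 8, 11, 2, 9]
k=4: 2<11, vec[4] = 11+3 = 14 → [2, 6, 8, 11, 14, 9]
k=5: 9<14, vec[5] = 14+3 = 17 → [2, 6, 8, 11, 14, 17]

[2, 6, 8, 11, 14, 17]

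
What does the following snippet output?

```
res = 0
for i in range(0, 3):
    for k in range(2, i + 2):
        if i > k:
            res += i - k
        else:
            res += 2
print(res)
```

6

i=1,k=2: not 1>2, res = 0+2 = 2
i=2,k=2: not 2>2, res = 2+2 = 4
i=2,k=3: not 2>3, res = 4+2 = 6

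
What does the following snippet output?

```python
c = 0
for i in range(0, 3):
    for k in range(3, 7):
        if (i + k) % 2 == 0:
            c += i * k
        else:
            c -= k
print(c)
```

2

i=0,k=3: odd sum, c = 0-3 = -3
i=0,k=4: even sum, c = (-3)+0 = -3
i=0,k=5: odd sum, c = (-3)-5 = -8
i=0,k=6: even sum, c = (-8)+0 = -8
i=1,k=3: even sum, c = (-8)+3 = -5
i=1,k=4: odd sum, c = (-5)-4 = -9
i=1,k=5: even sum, c = (-9)+5 = -4
i=1,k=6: odd sum, c = (-4)-6 = -10
i=2,k=3: odd sum, c = (-10)-3 = -13
i=2,k=4: even sum, c = (-13)+8 = -5
i=2,k=5: odd sum, c = (-5)-5 = -10
i=2,k=6: even sum, c = (-10)+12 = 2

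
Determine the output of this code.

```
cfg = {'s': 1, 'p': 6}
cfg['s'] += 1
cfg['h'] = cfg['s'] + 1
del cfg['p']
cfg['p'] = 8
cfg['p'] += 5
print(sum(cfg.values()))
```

cfg['s'] = 1+1 = 2 → {'s': 2, 'p': 6}
cfg['h'] = cfg['s']+1 = 3 → {'s': 2, 'p': 6, 'h': 3}
del 'p' → {'s': 2, 'h': 3}
cfg['p'] = 8 → {'s': 2, 'h': 3, 'p': 8}
cfg['p'] = 8+5 = 13 → {'s': 2, 'h': 3, 'p': 13}
sum of values = 18

18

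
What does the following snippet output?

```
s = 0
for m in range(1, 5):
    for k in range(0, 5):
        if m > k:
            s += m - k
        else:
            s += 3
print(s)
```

50

m=1,k=0: 1>0, s = 0+1 = 1
m=1,k=1: not 1>1, s = 1+3 = 4
m=1,k=2: not 1>2, s = 4+3 = 7
m=1,k=3: not 1>3, s = 7+3 = 10
m=1,k=4: not 1>4, s = 10+3 = 13
m=2,k=0: 2>0, s = 13+2 = 15
m=2,k=1: 2>1, s = 15+1 = 16
m=2,k=2: not 2>2, s = 16+3 = 19
m=2,k=3: not 2>3, s = 19+3 = 22
m=2,k=4: not 2>4, s = 22+3 = 25
m=3,k=0: 3>0, s = 25+3 = 28
m=3,k=1: 3>1, s = 28+2 = 30
m=3,k=2: 3>2, s = 30+1 = 31
m=3,k=3: not 3>3, s = 31+3 = 34
m=3,k=4: not 3>4, s = 34+3 = 37
m=4,k=0: 4>0, s = 37+4 = 41
m=4,k=1: 4>1, s = 41+3 = 44
m=4,k=2: 4>2, s = 44+2 = 46
m=4,k=3: 4>3, s = 46+1 = 47
m=4,k=4: not 4>4, s = 47+3 = 50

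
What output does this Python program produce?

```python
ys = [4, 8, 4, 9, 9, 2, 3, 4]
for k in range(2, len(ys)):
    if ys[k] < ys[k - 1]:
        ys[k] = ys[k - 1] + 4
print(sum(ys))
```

k=2: 4<8, ys[2] = 8+4 = 12 → [4, 8, 12, 9, 9, 2, 3, 4]
k=3: 9<12, ys[3] = 12+4 = 16 → [4, 8, 12, 16, 9, 2, 3, 4]
k=4: 9<16, ys[4] = 16+4 = 20 → [4, 8, 12, 16, 20, 2, 3, 4]
k=5: 2<20, ys[5] = 20+4 = 24 → [4, 8, 12, 16, 20, 24, 3, 4]
k=6: 3<24, ys[6] = 24+4 = 28 → [4, 8, 12, 16, 20, 24, 28, 4]
k=7: 4<28, ys[7] = 28+4 = 32 → [4, 8, 12, 16, 20, 24, 28, 32]
sum = 144

144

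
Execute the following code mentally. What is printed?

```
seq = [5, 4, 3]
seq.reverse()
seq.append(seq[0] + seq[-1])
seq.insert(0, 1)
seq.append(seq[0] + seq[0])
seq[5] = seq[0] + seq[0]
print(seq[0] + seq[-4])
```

reverse → [3, 4, 5]
append seq[0]+seq[-1] = 3+5 = 8 → [3, 4, 5, 8]
insert 1 at 0 → [1, 3, 4, 5, 8]
append seq[0]+seq[0] = 1+1 = 2 → [1, 3, 4, 5, 8, 2]
seq[5] = seq[0]+seq[0] = 1+1 = 2 → [1, 3, 4, 5, 8, 2]
seq[0]+seq[-4] = 1+4 = 5

5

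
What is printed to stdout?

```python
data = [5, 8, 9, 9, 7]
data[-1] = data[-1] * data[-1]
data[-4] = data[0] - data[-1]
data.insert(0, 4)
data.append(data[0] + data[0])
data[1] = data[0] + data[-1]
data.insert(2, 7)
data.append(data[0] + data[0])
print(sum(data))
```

62

data[-1] = data[-1]*data[-1] = 7*7 = 49 → [5, 8, 9, 9, 49]
data[-4] = data[0]-data[-1] = 5-49 = -44 → [5, -44, 9, 9, 49]
insert 4 at 0 → [4, 5, -44, 9, 9, 49]
append data[0]+data[0] = 4+4 = 8 → [4, 5, -44, 9, 9, 49, 8]
data[1] = data[0]+data[-1] = 4+8 = 12 → [4, 12, -44, 9, 9, 49, 8]
insert 7 at 2 → [4, 12, 7, -44, 9, 9, 49, 8]
append data[0]+data[0] = 4+4 = 8 → [4, 12, 7, -44, 9, 9, 49, 8, 8]
sum = 62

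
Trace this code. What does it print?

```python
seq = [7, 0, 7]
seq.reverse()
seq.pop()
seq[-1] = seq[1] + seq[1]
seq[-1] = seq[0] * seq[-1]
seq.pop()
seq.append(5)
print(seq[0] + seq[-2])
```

reverse → [7, 0, 7]
pop() removes 7 → [7, 0]
seq[-1] = seq[1]+seq[1] = 0+0 = 0 → [7, 0]
seq[-1] = seq[0]*seq[-1] = 7*0 = 0 → [7, 0]
pop() removes 0 → [7]
append 5 → [7, 5]
seq[0]+seq[-2] = 7+7 = 14

14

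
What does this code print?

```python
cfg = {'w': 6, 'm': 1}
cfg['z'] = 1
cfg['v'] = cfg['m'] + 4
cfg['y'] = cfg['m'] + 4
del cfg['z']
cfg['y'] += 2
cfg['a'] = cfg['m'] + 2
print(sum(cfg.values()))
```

22

cfg['z'] = 1 → {'w': 6, 'm': 1, 'z': 1}
cfg['v'] = cfg['m']+4 = 5 → {'w': 6, 'm': 1, 'z': 1, 'v': 5}
cfg['y'] = cfg['m']+4 = 5 → {'w': 6, 'm': 1, 'z': 1, 'v': 5, 'y': 5}
del 'z' → {'w': 6, 'm': 1, 'v': 5, 'y': 5}
cfg['y'] = 5+2 = 7 → {'w': 6, 'm': 1, 'v': 5, 'y': 7}
cfg['a'] = cfg['m']+2 = 3 → {'w': 6, 'm': 1, 'v': 5, 'y': 7, 'a': 3}
sum of values = 22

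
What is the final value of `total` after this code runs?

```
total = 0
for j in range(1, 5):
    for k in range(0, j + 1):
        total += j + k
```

j=1,k=0: total = 0+1 = 1
j=1,k=1: total = 1+2 = 3
j=2,k=0: total = 3+2 = 5
j=2,k=1: total = 5+3 = 8
j=2,k=2: total = 8+4 = 12
j=3,k=0: total = 12+3 = 15
j=3,k=1: total = 15+4 = 19
j=3,k=2: total = 19+5 = 24
j=3,k=3: total = 24+6 = 30
j=4,k=0: total = 30+4 = 34
j=4,k=1: total = 34+5 = 39
j=4,k=2: total = 39+6 = 45
j=4,k=3: total = 45+7 = 52
j=4,k=4: total = 52+8 = 60

60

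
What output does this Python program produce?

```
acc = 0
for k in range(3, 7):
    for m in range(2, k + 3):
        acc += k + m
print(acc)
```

k=3,m=2: acc = 0+5 = 5
k=3,m=3: acc = 5+6 = 11
k=3,m=4: acc = 11+7 = 18
k=3,m=5: acc = 18+8 = 26
k=4,m=2: acc = 26+6 = 32
k=4,m=3: acc = 32+7 = 39
k=4,m=4: acc = 39+8 = 47
k=4,m=5: acc = 47+9 = 56
k=4,m=6: acc = 56+10 = 66
k=5,m=2: acc = 66+7 = 73
k=5,m=3: acc = 73+8 = 81
k=5,m=4: acc = 81+9 = 90
k=5,m=5: acc = 90+10 = 100
k=5,m=6: acc = 100+11 = 111
k=5,m=7: acc = 111+12 = 123
k=6,m=2: acc = 123+8 = 131
k=6,m=3: acc = 131+9 = 140
k=6,m=4: acc = 140+10 = 150
k=6,m=5: acc = 150+11 = 161
k=6,m=6: acc = 161+12 = 173
k=6,m=7: acc = 173+13 = 186
k=6,m=8: acc = 186+14 = 200

200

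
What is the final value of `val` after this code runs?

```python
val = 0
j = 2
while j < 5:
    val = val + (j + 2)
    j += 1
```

j=2: val = 0+4 = 4
j=3: val = 4+5 = 9
j=4: val = 9+6 = 15

15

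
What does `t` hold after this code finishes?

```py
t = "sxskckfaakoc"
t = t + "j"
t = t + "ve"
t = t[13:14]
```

'v'

+ 'j' → 'sxskckfaakocj'
+ 've' → 'sxskckfaakocjve'
slice [13:14] → 'v'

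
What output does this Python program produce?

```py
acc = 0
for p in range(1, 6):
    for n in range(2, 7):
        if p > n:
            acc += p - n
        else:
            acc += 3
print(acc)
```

67

p=1,n=2: not 1>2, acc = 0+3 = 3
p=1,n=3: not 1>3, acc = 3+3 = 6
p=1,n=4: not 1>4, acc = 6+3 = 9
p=1,n=5: not 1>5, acc = 9+3 = 12
p=1,n=6: not 1>6, acc = 12+3 = 15
p=2,n=2: not 2>2, acc = 15+3 = 18
p=2,n=3: not 2>3, acc = 18+3 = 21
p=2,n=4: not 2>4, acc = 21+3 = 24
p=2,n=5: not 2>5, acc = 24+3 = 27
p=2,n=6: not 2>6, acc = 27+3 = 30
p=3,n=2: 3>2, acc = 30+1 = 31
p=3,n=3: not 3>3, acc = 31+3 = 34
p=3,n=4: not 3>4, acc = 34+3 = 37
p=3,n=5: not 3>5, acc = 37+3 = 40
p=3,n=6: not 3>6, acc = 40+3 = 43
p=4,n=2: 4>2, acc = 43+2 = 45
p=4,n=3: 4>3, acc = 45+1 = 46
p=4,n=4: not 4>4, acc = 46+3 = 49
p=4,n=5: not 4>5, acc = 49+3 = 52
p=4,n=6: not 4>6, acc = 52+3 = 55
p=5,n=2: 5>2, acc = 55+3 = 58
p=5,n=3: 5>3, acc = 58+2 = 60
p=5,n=4: 5>4, acc = 60+1 = 61
p=5,n=5: not 5>5, acc = 61+3 = 64
p=5,n=6: not 5>6, acc = 64+3 = 67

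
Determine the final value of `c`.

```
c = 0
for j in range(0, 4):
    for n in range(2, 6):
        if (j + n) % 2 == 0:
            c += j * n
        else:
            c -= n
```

16

j=0,n=2: even sum, c = 0+0 = 0
j=0,n=3: odd sum, c = 0-3 = -3
j=0,n=4: even sum, c = (-3)+0 = -3
j=0,n=5: odd sum, c = (-3)-5 = -8
j=1,n=2: odd sum, c = (-8)-2 = -10
j=1,n=3: even sum, c = (-10)+3 = -7
j=1,n=4: odd sum, c = (-7)-4 = -11
j=1,n=5: even sum, c = (-11)+5 = -6
j=2,n=2: even sum, c = (-6)+4 = -2
j=2,n=3: odd sum, c = (-2)-3 = -5
j=2,n=4: even sum, c = (-5)+8 = 3
j=2,n=5: odd sum, c = 3-5 = -2
j=3,n=2: odd sum, c = (-2)-2 = -4
j=3,n=3: even sum, c = (-4)+9 = 5
j=3,n=4: odd sum, c = 5-4 = 1
j=3,n=5: even sum, c = 1+15 = 16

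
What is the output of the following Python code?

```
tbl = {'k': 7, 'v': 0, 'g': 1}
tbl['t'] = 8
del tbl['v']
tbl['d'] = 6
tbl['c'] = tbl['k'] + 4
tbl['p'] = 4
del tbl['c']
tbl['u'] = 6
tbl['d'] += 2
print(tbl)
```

{'k': 7, 'g': 1, 't': 8, 'd': 8, 'p': 4, 'u': 6}

tbl['t'] = 8 → {'k': 7, 'v': 0, 'g': 1, 't': 8}
del 'v' → {'k': 7, 'g': 1, 't': 8}
tbl['d'] = 6 → {'k': 7, 'g': 1, 't': 8, 'd': 6}
tbl['c'] = tbl['k']+4 = 11 → {'k': 7, 'g': 1, 't': 8, 'd': 6, 'c': 11}
tbl['p'] = 4 → {'k': 7, 'g': 1, 't': 8, 'd': 6, 'c': 11, 'p': 4}
del 'c' → {'k': 7, 'g': 1, 't': 8, 'd': 6, 'p': 4}
tbl['u'] = 6 → {'k': 7, 'g': 1, 't': 8, 'd': 6, 'p': 4, 'u': 6}
tbl['d'] = 6+2 = 8 → {'k': 7, 'g': 1, 't': 8, 'd': 8, 'p': 4, 'u': 6}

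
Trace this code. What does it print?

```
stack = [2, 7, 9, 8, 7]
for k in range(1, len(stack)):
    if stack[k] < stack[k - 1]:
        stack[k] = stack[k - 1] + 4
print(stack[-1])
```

17

k=1: 7>=2, unchanged → [2, 7, 9, 8, 7]
k=2: 9>=7, unchanged → [2, 7, 9, 8, 7]
k=3: 8<9, stack[3] = 9+4 = 13 → [2, 7, 9, 13, 7]
k=4: 7<13, stack[4] = 13+4 = 17 → [2, 7, 9, 13, 17]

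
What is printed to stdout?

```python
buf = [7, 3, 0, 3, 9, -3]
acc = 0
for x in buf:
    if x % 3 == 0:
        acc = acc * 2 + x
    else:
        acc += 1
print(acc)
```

x=7: not %3==0, acc = 0+1 = 1
x=3: %3==0, acc = 1*2+3 = 5
x=0: %3==0, acc = 5*2+0 = 10
x=3: %3==0, acc = 10*2+3 = 23
x=9: %3==0, acc = 23*2+9 = 55
x=-3: %3==0, acc = 55*2+(-3) = 107

107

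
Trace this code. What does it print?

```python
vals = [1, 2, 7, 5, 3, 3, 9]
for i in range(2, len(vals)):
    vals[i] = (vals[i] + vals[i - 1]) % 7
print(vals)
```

i=2: vals[2] = (7+2)%7 = 2 → [1, 2, 2, 5, 3, 3, 9]
i=3: vals[3] = (5+2)%7 = 0 → [1, 2, 2, 0, 3, 3, 9]
i=4: vals[4] = (3+0)%7 = 3 → [1, 2, 2, 0, 3, 3, 9]
i=5: vals[5] = (3+3)%7 = 6 → [1, 2, 2, 0, 3, 6, 9]
i=6: vals[6] = (9+6)%7 = 1 → [1, 2, 2, 0, 3, 6, 1]

[1, 2, 2, 0, 3, 6, 1]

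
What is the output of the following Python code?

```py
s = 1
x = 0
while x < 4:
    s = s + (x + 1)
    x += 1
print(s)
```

11

x=0: s = 1+1 = 2
x=1: s = 2+2 = 4
x=2: s = 4+3 = 7
x=3: s = 7+4 = 11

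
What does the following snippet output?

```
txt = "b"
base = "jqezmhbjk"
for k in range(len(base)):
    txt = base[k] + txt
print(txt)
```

k=0: prepend 'j' → 'jb'
k=1: prepend 'q' → 'qjb'
k=2: prepend 'e' → 'eqjb'
k=3: prepend 'z' → 'zeqjb'
k=4: prepend 'm' → 'mzeqjb'
k=5: prepend 'h' → 'hmzeqjb'
k=6: prepend 'b' → 'bhmzeqjb'
k=7: prepend 'j' → 'jbhmzeqjb'
k=8: prepend 'k' → 'kjbhmzeqjb'

kjbhmzeqjb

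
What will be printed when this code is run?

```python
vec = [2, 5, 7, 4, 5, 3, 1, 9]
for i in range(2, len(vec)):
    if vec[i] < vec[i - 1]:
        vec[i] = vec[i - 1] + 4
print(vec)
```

i=2: 7>=5, unchanged → [2, 5, 7, 4, 5, 3, 1, 9]
i=3: 4<7, vec[3] = 7+4 = 11 → [2, 5, 7, 11, 5, 3, 1, 9]
i=4: 5<11, vec[4] = 11+4 = 15 → [2, 5, 7, 11, 15, 3, 1, 9]
i=5: 3<15, vec[5] = 15+4 = 19 → [2, 5, 7, 11, 15, 19, 1, 9]
i=6: 1<19, vec[6] = 19+4 = 23 → [2, 5, 7, 11, 15, 19, 23, 9]
i=7: 9<23, vec[7] = 23+4 = 27 → [2, 5, 7, 11, 15, 19, 23, 27]

[2, 5, 7, 11, 15, 19, 23, 27]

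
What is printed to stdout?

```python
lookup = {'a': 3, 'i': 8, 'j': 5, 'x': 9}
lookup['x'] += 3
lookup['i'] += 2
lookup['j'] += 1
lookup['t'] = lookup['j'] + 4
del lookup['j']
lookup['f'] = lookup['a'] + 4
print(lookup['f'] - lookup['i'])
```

lookup['x'] = 9+3 = 12 → {'a': 3, 'i': 8, 'j': 5, 'x': 12}
lookup['i'] = 8+2 = 10 → {'a': 3, 'i': 10, 'j': 5, 'x': 12}
lookup['j'] = 5+1 = 6 → {'a': 3, 'i': 10, 'j': 6, 'x': 12}
lookup['t'] = lookup['j']+4 = 10 → {'a': 3, 'i': 10, 'j': 6, 'x': 12, 't': 10}
del 'j' → {'a': 3, 'i': 10, 'x': 12, 't': 10}
lookup['f'] = lookup['a']+4 = 7 → {'a': 3, 'i': 10, 'x': 12, 't': 10, 'f': 7}
lookup['f']-lookup['i'] = 7-10 = -3

-3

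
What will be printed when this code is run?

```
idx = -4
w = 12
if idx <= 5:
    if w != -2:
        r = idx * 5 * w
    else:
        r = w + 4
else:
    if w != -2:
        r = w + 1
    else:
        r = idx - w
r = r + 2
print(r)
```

idx=-4, w=12
idx <= 5 is True; w != -2 is True
→ r = idx * 5 * w = -240
r = (-240)+2 = -238

-238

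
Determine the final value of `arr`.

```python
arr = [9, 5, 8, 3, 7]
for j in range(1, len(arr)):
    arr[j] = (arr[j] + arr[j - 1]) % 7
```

j=1: arr[1] = (5+9)%7 = 0 → [9, 0, 8, 3, 7]
j=2: arr[2] = (8+0)%7 = 1 → [9, 0, 1, 3, 7]
j=3: arr[3] = (3+1)%7 = 4 → [9, 0, 1, 4, 7]
j=4: arr[4] = (7+4)%7 = 4 → [9, 0, 1, 4, 4]

[9, 0, 1, 4, 4]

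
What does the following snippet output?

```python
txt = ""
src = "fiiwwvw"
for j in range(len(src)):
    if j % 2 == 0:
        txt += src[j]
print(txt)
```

j=0: add 'f' → 'f'
j=1: skip
j=2: add 'i' → 'fi'
j=3: skip
j=4: add 'w' → 'fiw'
j=5: skip
j=6: add 'w' → 'fiww'

fiww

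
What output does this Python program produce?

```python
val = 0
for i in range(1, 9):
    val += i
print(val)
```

i=1: val = 0+1 = 1
i=2: val = 1+2 = 3
i=3: val = 3+3 = 6
i=4: val = 6+4 = 10
i=5: val = 10+5 = 15
i=6: val = 15+6 = 21
i=7: val = 21+7 = 28
i=8: val = 28+8 = 36

36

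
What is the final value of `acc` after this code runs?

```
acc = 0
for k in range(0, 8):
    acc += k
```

k=0: acc = 0+0 = 0
k=1: acc = 0+1 = 1
k=2: acc = 1+2 = 3
k=3: acc = 3+3 = 6
k=4: acc = 6+4 = 10
k=5: acc = 10+5 = 15
k=6: acc = 15+6 = 21
k=7: acc = 21+7 = 28

28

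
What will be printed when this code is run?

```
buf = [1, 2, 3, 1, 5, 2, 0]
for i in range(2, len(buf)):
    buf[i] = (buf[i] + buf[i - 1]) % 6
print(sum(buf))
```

15

i=2: buf[2] = (3+2)%6 = 5 → [1, 2, 5, 1, 5, 2, 0]
i=3: buf[3] = (1+5)%6 = 0 → [1, 2, 5, 0, 5, 2, 0]
i=4: buf[4] = (5+0)%6 = 5 → [1, 2, 5, 0, 5, 2, 0]
i=5: buf[5] = (2+5)%6 = 1 → [1, 2, 5, 0, 5, 1, 0]
i=6: buf[6] = (0+1)%6 = 1 → [1, 2, 5, 0, 5, 1, 1]
sum = 15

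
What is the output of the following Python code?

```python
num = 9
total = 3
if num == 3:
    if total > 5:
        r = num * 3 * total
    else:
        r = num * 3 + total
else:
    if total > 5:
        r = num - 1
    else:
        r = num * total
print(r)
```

27

num=9, total=3
num == 3 is False; total > 5 is False
→ r = num * total = 27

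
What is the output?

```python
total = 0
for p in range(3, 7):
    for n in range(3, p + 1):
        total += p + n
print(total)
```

p=3,n=3: total = 0+6 = 6
p=4,n=3: total = 6+7 = 13
p=4,n=4: total = 13+8 = 21
p=5,n=3: total = 21+8 = 29
p=5,n=4: total = 29+9 = 38
p=5,n=5: total = 38+10 = 48
p=6,n=3: total = 48+9 = 57
p=6,n=4: total = 57+10 = 67
p=6,n=5: total = 67+11 = 78
p=6,n=6: total = 78+12 = 90

90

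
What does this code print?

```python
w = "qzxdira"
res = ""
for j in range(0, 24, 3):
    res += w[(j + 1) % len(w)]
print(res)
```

ziqdaxrz

j=0: add w[1]='z' → 'z'
j=3: add w[4]='i' → 'zi'
j=6: add w[0]='q' → 'ziq'
j=9: add w[3]='d' → 'ziqd'
j=12: add w[6]='a' → 'ziqda'
j=15: add w[2]='x' → 'ziqdax'
j=18: add w[5]='r' → 'ziqdaxr'
j=21: add w[1]='z' → 'ziqdaxrz'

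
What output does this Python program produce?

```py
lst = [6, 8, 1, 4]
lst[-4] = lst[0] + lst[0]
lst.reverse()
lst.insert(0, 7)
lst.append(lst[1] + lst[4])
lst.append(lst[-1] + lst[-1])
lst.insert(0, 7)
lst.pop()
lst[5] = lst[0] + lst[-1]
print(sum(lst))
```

lst[-4] = lst[0]+lst[0] = 6+6 = 12 → [12, 8, 1, 4]
reverse → [4, 1, 8, 12]
insert 7 at 0 → [7, 4, 1, 8, 12]
append lst[1]+lst[4] = 4+12 = 16 → [7, 4, 1, 8, 12, 16]
append lst[-1]+lst[-1] = 16+16 = 32 → [7, 4, 1, 8, 12, 16, 32]
insert 7 at 0 → [7, 7, 4, 1, 8, 12, 16, 32]
pop() removes 32 → [7, 7, 4, 1, 8, 12, 16]
lst[5] = lst[0]+lst[-1] = 7+16 = 23 → [7, 7, 4, 1, 8, 23, 16]
sum = 66

66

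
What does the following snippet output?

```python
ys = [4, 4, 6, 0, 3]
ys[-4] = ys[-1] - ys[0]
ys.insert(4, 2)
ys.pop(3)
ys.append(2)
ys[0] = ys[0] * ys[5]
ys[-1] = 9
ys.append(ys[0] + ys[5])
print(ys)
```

[8, -1, 6, 2, 3, 9, 17]

ys[-4] = ys[-1]-ys[0] = 3-4 = -1 → [4, -1, 6, 0, 3]
insert 2 at 4 → [4, -1, 6, 0, 2, 3]
pop(3) removes 0 → [4, -1, 6, 2, 3]
append 2 → [4, -1, 6, 2, 3, 2]
ys[0] = ys[0]*ys[5] = 4*2 = 8 → [8, -1, 6, 2, 3, 2]
ys[-1] = 9 → [8, -1, 6, 2, 3, 9]
append ys[0]+ys[5] = 8+9 = 17 → [8, -1, 6, 2, 3, 9, 17]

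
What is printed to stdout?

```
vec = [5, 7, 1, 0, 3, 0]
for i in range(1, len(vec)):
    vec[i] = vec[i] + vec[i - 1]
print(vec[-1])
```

i=1: vec[1] = 7+5 = 12 → [5, 12, 1, 0, 3, 0]
i=2: vec[2] = 1+12 = 13 → [5, 12, 13, 0, 3, 0]
i=3: vec[3] = 0+13 = 13 → [5, 12, 13, 13, 3, 0]
i=4: vec[4] = 3+13 = 16 → [5, 12, 13, 13, 16, 0]
i=5: vec[5] = 0+16 = 16 → [5, 12, 13, 13, 16, 16]

16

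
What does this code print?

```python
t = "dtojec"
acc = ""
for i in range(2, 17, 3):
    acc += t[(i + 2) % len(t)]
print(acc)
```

etete

i=2: add t[4]='e' → 'e'
i=5: add t[1]='t' → 'et'
i=8: add t[4]='e' → 'ete'
i=11: add t[1]='t' → 'etet'
i=14: add t[4]='e' → 'etete'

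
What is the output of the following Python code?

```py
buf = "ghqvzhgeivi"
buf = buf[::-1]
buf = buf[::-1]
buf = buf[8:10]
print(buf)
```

iv

reverse → 'ivieghzvqhg'
reverse → 'ghqvzhgeivi'
slice [8:10] → 'iv'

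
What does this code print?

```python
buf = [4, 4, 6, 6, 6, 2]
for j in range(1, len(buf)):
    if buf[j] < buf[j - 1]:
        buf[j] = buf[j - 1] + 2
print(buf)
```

[4, 4, 6, 6, 6, 8]

j=1: 4>=4, unchanged → [4, 4, 6, 6, 6, 2]
j=2: 6>=4, unchanged → [4, 4, 6, 6, 6, 2]
j=3: 6>=6, unchanged → [4, 4, 6, 6, 6, 2]
j=4: 6>=6, unchanged → [4, 4, 6, 6, 6, 2]
j=5: 2<6, buf[5] = 6+2 = 8 → [4, 4, 6, 6, 6, 8]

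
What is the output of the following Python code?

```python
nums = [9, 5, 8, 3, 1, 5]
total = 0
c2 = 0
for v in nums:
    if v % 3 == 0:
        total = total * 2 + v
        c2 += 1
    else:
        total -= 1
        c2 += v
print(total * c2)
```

v=9: %3==0, total = 0*2+9 = 9; c2=1
v=5: not %3==0, total = 9-1 = 8; c2=6
v=8: not %3==0, total = 8-1 = 7; c2=14
v=3: %3==0, total = 7*2+3 = 17; c2=15
v=1: not %3==0, total = 17-1 = 16; c2=16
v=5: not %3==0, total = 16-1 = 15; c2=21
total*c2 = 15*21 = 315

315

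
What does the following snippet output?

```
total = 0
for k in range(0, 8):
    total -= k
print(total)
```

-28

k=0: total = 0-0 = 0
k=1: total = 0-1 = -1
k=2: total = (-1)-2 = -3
k=3: total = (-3)-3 = -6
k=4: total = (-6)-4 = -10
k=5: total = (-10)-5 = -15
k=6: total = (-15)-6 = -21
k=7: total = (-21)-7 = -28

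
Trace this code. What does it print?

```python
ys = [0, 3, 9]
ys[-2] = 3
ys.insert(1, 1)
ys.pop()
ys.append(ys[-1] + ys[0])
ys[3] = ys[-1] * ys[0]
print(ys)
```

[0, 1, 3, 0]

ys[-2] = 3 → [0, 3, 9]
insert 1 at 1 → [0, 1, 3, 9]
pop() removes 9 → [0, 1, 3]
append ys[-1]+ys[0] = 3+0 = 3 → [0, 1, 3, 3]
ys[3] = ys[-1]*ys[0] = 3*0 = 0 → [0, 1, 3, 0]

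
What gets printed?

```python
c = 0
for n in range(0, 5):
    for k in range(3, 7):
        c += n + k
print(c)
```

n=0,k=3: c = 0+3 = 3
n=0,k=4: c = 3+4 = 7
n=0,k=5: c = 7+5 = 12
n=0,k=6: c = 12+6 = 18
n=1,k=3: c = 18+4 = 22
n=1,k=4: c = 22+5 = 27
n=1,k=5: c = 27+6 = 33
n=1,k=6: c = 33+7 = 40
n=2,k=3: c = 40+5 = 45
n=2,k=4: c = 45+6 = 51
n=2,k=5: c = 51+7 = 58
n=2,k=6: c = 58+8 = 66
n=3,k=3: c = 66+6 = 72
n=3,k=4: c = 72+7 = 79
n=3,k=5: c = 79+8 = 87
n=3,k=6: c = 87+9 = 96
n=4,k=3: c = 96+7 = 103
n=4,k=4: c = 103+8 = 111
n=4,k=5: c = 111+9 = 120
n=4,k=6: c = 120+10 = 130

130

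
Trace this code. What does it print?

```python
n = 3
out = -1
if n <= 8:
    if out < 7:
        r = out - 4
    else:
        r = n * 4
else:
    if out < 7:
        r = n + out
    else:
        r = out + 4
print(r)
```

n=3, out=-1
n <= 8 is True; out < 7 is True
→ r = out - 4 = -5

-5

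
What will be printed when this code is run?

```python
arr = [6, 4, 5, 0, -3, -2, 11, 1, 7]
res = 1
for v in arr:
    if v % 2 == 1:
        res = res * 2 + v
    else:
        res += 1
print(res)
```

229

v=6: not odd, res = 1+1 = 2
v=4: not odd, res = 2+1 = 3
v=5: odd, res = 3*2+5 = 11
v=0: not odd, res = 11+1 = 12
v=-3: odd, res = 12*2+(-3) = 21
v=-2: not odd, res = 21+1 = 22
v=11: odd, res = 22*2+11 = 55
v=1: odd, res = 55*2+1 = 111
v=7: odd, res = 111*2+7 = 229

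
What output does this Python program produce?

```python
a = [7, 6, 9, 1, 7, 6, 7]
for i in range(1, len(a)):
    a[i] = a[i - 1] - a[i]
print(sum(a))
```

-76

i=1: a[1] = 7-6 = 1 → [7, 1, 9, 1, 7, 6, 7]
i=2: a[2] = 1-9 = -8 → [7, 1, -8, 1, 7, 6, 7]
i=3: a[3] = (-8)-1 = -9 → [7, 1, -8, -9, 7, 6, 7]
i=4: a[4] = (-9)-7 = -16 → [7, 1, -8, -9, -16, 6, 7]
i=5: a[5] = (-16)-6 = -22 → [7, 1, -8, -9, -16, -22, 7]
i=6: a[6] = (-22)-7 = -29 → [7, 1, -8, -9, -16, -22, -29]
sum = -76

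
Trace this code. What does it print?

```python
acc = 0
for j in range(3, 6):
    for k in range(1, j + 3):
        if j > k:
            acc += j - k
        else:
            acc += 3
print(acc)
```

46

j=3,k=1: 3>1, acc = 0+2 = 2
j=3,k=2: 3>2, acc = 2+1 = 3
j=3,k=3: not 3>3, acc = 3+3 = 6
j=3,k=4: not 3>4, acc = 6+3 = 9
j=3,k=5: not 3>5, acc = 9+3 = 12
j=4,k=1: 4>1, acc = 12+3 = 15
j=4,k=2: 4>2, acc = 15+2 = 17
j=4,k=3: 4>3, acc = 17+1 = 18
j=4,k=4: not 4>4, acc = 18+3 = 21
j=4,k=5: not 4>5, acc = 21+3 = 24
j=4,k=6: not 4>6, acc = 24+3 = 27
j=5,k=1: 5>1, acc = 27+4 = 31
j=5,k=2: 5>2, acc = 31+3 = 34
j=5,k=3: 5>3, acc = 34+2 = 36
j=5,k=4: 5>4, acc = 36+1 = 37
j=5,k=5: not 5>5, acc = 37+3 = 40
j=5,k=6: not 5>6, acc = 40+3 = 43
j=5,k=7: not 5>7, acc = 43+3 = 46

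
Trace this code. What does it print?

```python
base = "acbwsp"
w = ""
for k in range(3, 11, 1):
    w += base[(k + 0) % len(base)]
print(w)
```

k=3: add base[3]='w' → 'w'
k=4: add base[4]='s' → 'ws'
k=5: add base[5]='p' → 'wsp'
k=6: add base[0]='a' → 'wspa'
k=7: add base[1]='c' → 'wspac'
k=8: add base[2]='b' → 'wspacb'
k=9: add base[3]='w' → 'wspacbw'
k=10: add base[4]='s' → 'wspacbws'

wspacbws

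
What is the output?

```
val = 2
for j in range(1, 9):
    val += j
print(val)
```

38

j=1: val = 2+1 = 3
j=2: val = 3+2 = 5
j=3: val = 5+3 = 8
j=4: val = 8+4 = 12
j=5: val = 12+5 = 17
j=6: val = 17+6 = 23
j=7: val = 23+7 = 30
j=8: val = 30+8 = 38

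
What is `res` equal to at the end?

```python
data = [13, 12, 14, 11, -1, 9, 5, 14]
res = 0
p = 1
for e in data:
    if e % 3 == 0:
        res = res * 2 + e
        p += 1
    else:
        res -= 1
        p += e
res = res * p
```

1239

e=13: not %3==0, res = 0-1 = -1; p=14
e=12: %3==0, res = (-1)*2+12 = 10; p=15
e=14: not %3==0, res = 10-1 = 9; p=29
e=11: not %3==0, res = 9-1 = 8; p=40
e=-1: not %3==0, res = 8-1 = 7; p=39
e=9: %3==0, res = 7*2+9 = 23; p=40
e=5: not %3==0, res = 23-1 = 22; p=45
e=14: not %3==0, res = 22-1 = 21; p=59
res*p = 21*59 = 1239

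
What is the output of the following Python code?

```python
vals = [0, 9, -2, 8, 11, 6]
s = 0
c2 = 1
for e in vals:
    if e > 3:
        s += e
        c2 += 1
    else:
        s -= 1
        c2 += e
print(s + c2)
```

35

e=0: not >3, s = 0-1 = -1; c2=1
e=9: >3, s = (-1)+9 = 8; c2=2
e=-2: not >3, s = 8-1 = 7; c2=0
e=8: >3, s = 7+8 = 15; c2=1
e=11: >3, s = 15+11 = 26; c2=2
e=6: >3, s = 26+6 = 32; c2=3
s+c2 = 32+3 = 35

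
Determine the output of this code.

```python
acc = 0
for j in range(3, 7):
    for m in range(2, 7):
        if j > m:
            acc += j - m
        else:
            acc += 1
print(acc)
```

30

j=3,m=2: 3>2, acc = 0+1 = 1
j=3,m=3: not 3>3, acc = 1+1 = 2
j=3,m=4: not 3>4, acc = 2+1 = 3
j=3,m=5: not 3>5, acc = 3+1 = 4
j=3,m=6: not 3>6, acc = 4+1 = 5
j=4,m=2: 4>2, acc = 5+2 = 7
j=4,m=3: 4>3, acc = 7+1 = 8
j=4,m=4: not 4>4, acc = 8+1 = 9
j=4,m=5: not 4>5, acc = 9+1 = 10
j=4,m=6: not 4>6, acc = 10+1 = 11
j=5,m=2: 5>2, acc = 11+3 = 14
j=5,m=3: 5>3, acc = 14+2 = 16
j=5,m=4: 5>4, acc = 16+1 = 17
j=5,m=5: not 5>5, acc = 17+1 = 18
j=5,m=6: not 5>6, acc = 18+1 = 19
j=6,m=2: 6>2, acc = 19+4 = 23
j=6,m=3: 6>3, acc = 23+3 = 26
j=6,m=4: 6>4, acc = 26+2 = 28
j=6,m=5: 6>5, acc = 28+1 = 29
j=6,m=6: not 6>6, acc = 29+1 = 30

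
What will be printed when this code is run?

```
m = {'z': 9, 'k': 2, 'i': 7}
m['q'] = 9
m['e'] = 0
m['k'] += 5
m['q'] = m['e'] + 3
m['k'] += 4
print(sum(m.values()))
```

30

m['q'] = 9 → {'z': 9, 'k': 2, 'i': 7, 'q': 9}
m['e'] = 0 → {'z': 9, 'k': 2, 'i': 7, 'q': 9, 'e': 0}
m['k'] = 2+5 = 7 → {'z': 9, 'k': 7, 'i': 7, 'q': 9, 'e': 0}
m['q'] = m['e']+3 = 3 → {'z': 9, 'k': 7, 'i': 7, 'q': 3, 'e': 0}
m['k'] = 7+4 = 11 → {'z': 9, 'k': 11, 'i': 7, 'q': 3, 'e': 0}
sum of values = 30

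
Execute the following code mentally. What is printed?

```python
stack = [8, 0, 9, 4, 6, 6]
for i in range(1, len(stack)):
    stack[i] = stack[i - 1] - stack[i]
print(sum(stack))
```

-18

i=1: stack[1] = 8-0 = 8 → [8, 8, 9, 4, 6, 6]
i=2: stack[2] = 8-9 = -1 → [8, 8, -1, 4, 6, 6]
i=3: stack[3] = (-1)-4 = -5 → [8, 8, -1, -5, 6, 6]
i=4: stack[4] = (-5)-6 = -11 → [8, 8, -1, -5, -11, 6]
i=5: stack[5] = (-11)-6 = -17 → [8, 8, -1, -5, -11, -17]
sum = -18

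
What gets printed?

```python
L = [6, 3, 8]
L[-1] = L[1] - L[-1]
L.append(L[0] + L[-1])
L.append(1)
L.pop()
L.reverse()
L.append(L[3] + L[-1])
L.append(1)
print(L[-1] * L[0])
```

1

L[-1] = L[1]-L[-1] = 3-8 = -5 → [6, 3, -5]
append L[0]+L[-1] = 6+(-5) = 1 → [6, 3, -5, 1]
append 1 → [6, 3, -5, 1, 1]
pop() removes 1 → [6, 3, -5, 1]
reverse → [1, -5, 3, 6]
append L[3]+L[-1] = 6+6 = 12 → [1, -5, 3, 6, 12]
append 1 → [1, -5, 3, 6, 12, 1]
L[-1]*L[0] = 1*1 = 1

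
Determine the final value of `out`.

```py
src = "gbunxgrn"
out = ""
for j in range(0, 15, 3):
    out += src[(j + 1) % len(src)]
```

'bxnug'

j=0: add src[1]='b' → 'b'
j=3: add src[4]='x' → 'bx'
j=6: add src[7]='n' → 'bxn'
j=9: add src[2]='u' → 'bxnu'
j=12: add src[5]='g' → 'bxnug'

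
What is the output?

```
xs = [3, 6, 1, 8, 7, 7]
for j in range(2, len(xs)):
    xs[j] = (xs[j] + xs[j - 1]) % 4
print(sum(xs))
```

18

j=2: xs[2] = (1+6)%4 = 3 → [3, 6, 3, 8, 7, 7]
j=3: xs[3] = (8+3)%4 = 3 → [3, 6, 3, 3, 7, 7]
j=4: xs[4] = (7+3)%4 = 2 → [3, 6, 3, 3, 2, 7]
j=5: xs[5] = (7+2)%4 = 1 → [3, 6, 3, 3, 2, 1]
sum = 18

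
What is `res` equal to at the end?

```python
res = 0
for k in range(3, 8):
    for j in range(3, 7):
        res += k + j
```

190

k=3,j=3: res = 0+6 = 6
k=3,j=4: res = 6+7 = 13
k=3,j=5: res = 13+8 = 21
k=3,j=6: res = 21+9 = 30
k=4,j=3: res = 30+7 = 37
k=4,j=4: res = 37+8 = 45
k=4,j=5: res = 45+9 = 54
k=4,j=6: res = 54+10 = 64
k=5,j=3: res = 64+8 = 72
k=5,j=4: res = 72+9 = 81
k=5,j=5: res = 81+10 = 91
k=5,j=6: res = 91+11 = 102
k=6,j=3: res = 102+9 = 111
k=6,j=4: res = 111+10 = 121
k=6,j=5: res = 121+11 = 132
k=6,j=6: res = 132+12 = 144
k=7,j=3: res = 144+10 = 154
k=7,j=4: res = 154+11 = 165
k=7,j=5: res = 165+12 = 177
k=7,j=6: res = 177+13 = 190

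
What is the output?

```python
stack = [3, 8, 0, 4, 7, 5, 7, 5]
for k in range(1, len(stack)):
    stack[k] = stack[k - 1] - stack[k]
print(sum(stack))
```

k=1: stack[1] = 3-8 = -5 → [3, -5, 0, 4, 7, 5, 7, 5]
k=2: stack[2] = (-5)-0 = -5 → [3, -5, -5, 4, 7, 5, 7, 5]
k=3: stack[3] = (-5)-4 = -9 → [3, -5, -5, -9, 7, 5, 7, 5]
k=4: stack[4] = (-9)-7 = -16 → [3, -5, -5, -9, -16, 5, 7, 5]
k=5: stack[5] = (-16)-5 = -21 → [3, -5, -5, -9, -16, -21, 7, 5]
k=6: stack[6] = (-21)-7 = -28 → [3, -5, -5, -9, -16, -21, -28, 5]
k=7: stack[7] = (-28)-5 = -33 → [3, -5, -5, -9, -16, -21, -28, -33]
sum = -114

-114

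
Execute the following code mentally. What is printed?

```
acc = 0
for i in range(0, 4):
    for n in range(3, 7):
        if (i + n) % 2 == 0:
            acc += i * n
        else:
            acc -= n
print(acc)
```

16

i=0,n=3: odd sum, acc = 0-3 = -3
i=0,n=4: even sum, acc = (-3)+0 = -3
i=0,n=5: odd sum, acc = (-3)-5 = -8
i=0,n=6: even sum, acc = (-8)+0 = -8
i=1,n=3: even sum, acc = (-8)+3 = -5
i=1,n=4: odd sum, acc = (-5)-4 = -9
i=1,n=5: even sum, acc = (-9)+5 = -4
i=1,n=6: odd sum, acc = (-4)-6 = -10
i=2,n=3: odd sum, acc = (-10)-3 = -13
i=2,n=4: even sum, acc = (-13)+8 = -5
i=2,n=5: odd sum, acc = (-5)-5 = -10
i=2,n=6: even sum, acc = (-10)+12 = 2
i=3,n=3: even sum, acc = 2+9 = 11
i=3,n=4: odd sum, acc = 11-4 = 7
i=3,n=5: even sum, acc = 7+15 = 22
i=3,n=6: odd sum, acc = 22-6 = 16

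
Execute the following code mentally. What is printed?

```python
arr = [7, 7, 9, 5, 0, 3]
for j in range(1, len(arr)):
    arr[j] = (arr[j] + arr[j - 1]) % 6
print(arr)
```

j=1: arr[1] = (7+7)%6 = 2 → [7, 2, 9, 5, 0, 3]
j=2: arr[2] = (9+2)%6 = 5 → [7, 2, 5, 5, 0, 3]
j=3: arr[3] = (5+5)%6 = 4 → [7, 2, 5, 4, 0, 3]
j=4: arr[4] = (0+4)%6 = 4 → [7, 2, 5, 4, 4, 3]
j=5: arr[5] = (3+4)%6 = 1 → [7, 2, 5, 4, 4, 1]

[7, 2, 5, 4, 4, 1]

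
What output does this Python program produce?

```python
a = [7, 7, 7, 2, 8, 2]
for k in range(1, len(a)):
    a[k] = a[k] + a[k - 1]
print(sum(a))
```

129

k=1: a[1] = 7+7 = 14 → [7, 14, 7, 2, 8, 2]
k=2: a[2] = 7+14 = 21 → [7, 14, 21, 2, 8, 2]
k=3: a[3] = 2+21 = 23 → [7, 14, 21, 23, 8, 2]
k=4: a[4] = 8+23 = 31 → [7, 14, 21, 23, 31, 2]
k=5: a[5] = 2+31 = 33 → [7, 14, 21, 23, 31, 33]
sum = 129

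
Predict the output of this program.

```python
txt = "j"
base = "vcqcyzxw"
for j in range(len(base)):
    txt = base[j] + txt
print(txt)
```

j=0: prepend 'v' → 'vj'
j=1: prepend 'c' → 'cvj'
j=2: prepend 'q' → 'qcvj'
j=3: prepend 'c' → 'cqcvj'
j=4: prepend 'y' → 'ycqcvj'
j=5: prepend 'z' → 'zycqcvj'
j=6: prepend 'x' → 'xzycqcvj'
j=7: prepend 'w' → 'wxzycqcvj'

wxzycqcvj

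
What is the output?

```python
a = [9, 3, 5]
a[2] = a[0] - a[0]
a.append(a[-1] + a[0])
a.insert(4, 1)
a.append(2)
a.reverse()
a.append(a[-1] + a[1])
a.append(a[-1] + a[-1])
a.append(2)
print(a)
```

[2, 1, 9, 0, 3, 9, 10, 20, 2]

a[2] = a[0]-a[0] = 9-9 = 0 → [9, 3, 0]
append a[-1]+a[0] = 0+9 = 9 → [9, 3, 0, 9]
insert 1 at 4 → [9, 3, 0, 9, 1]
append 2 → [9, 3, 0, 9, 1, 2]
reverse → [2, 1, 9, 0, 3, 9]
append a[-1]+a[1] = 9+1 = 10 → [2, 1, 9, 0, 3, 9, 10]
append a[-1]+a[-1] = 10+10 = 20 → [2, 1, 9, 0, 3, 9, 10, 20]
append 2 → [2, 1, 9, 0, 3, 9, 10, 20, 2]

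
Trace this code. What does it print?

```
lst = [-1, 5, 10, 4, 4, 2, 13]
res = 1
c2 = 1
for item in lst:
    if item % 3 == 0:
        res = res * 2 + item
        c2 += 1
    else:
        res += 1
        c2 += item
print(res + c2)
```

46

item=-1: not %3==0, res = 1+1 = 2; c2=0
item=5: not %3==0, res = 2+1 = 3; c2=5
item=10: not %3==0, res = 3+1 = 4; c2=15
item=4: not %3==0, res = 4+1 = 5; c2=19
item=4: not %3==0, res = 5+1 = 6; c2=23
item=2: not %3==0, res = 6+1 = 7; c2=25
item=13: not %3==0, res = 7+1 = 8; c2=38
res+c2 = 8+38 = 46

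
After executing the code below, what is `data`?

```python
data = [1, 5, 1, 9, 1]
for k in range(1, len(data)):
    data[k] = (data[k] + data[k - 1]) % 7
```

k=1: data[1] = (5+1)%7 = 6 → [1, 6, 1, 9, 1]
k=2: data[2] = (1+6)%7 = 0 → [1, 6, 0, 9, 1]
k=3: data[3] = (9+0)%7 = 2 → [1, 6, 0, 2, 1]
k=4: data[4] = (1+2)%7 = 3 → [1, 6, 0, 2, 3]

[1, 6, 0, 2, 3]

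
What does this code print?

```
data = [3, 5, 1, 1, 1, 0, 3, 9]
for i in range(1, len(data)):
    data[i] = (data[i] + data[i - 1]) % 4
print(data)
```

[3, 0, 1, 2, 3, 3, 2, 3]

i=1: data[1] = (5+3)%4 = 0 → [3, 0, 1, 1, 1, 0, 3, 9]
i=2: data[2] = (1+0)%4 = 1 → [3, 0, 1, 1, 1, 0, 3, 9]
i=3: data[3] = (1+1)%4 = 2 → [3, 0, 1, 2, 1, 0, 3, 9]
i=4: data[4] = (1+2)%4 = 3 → [3, 0, 1, 2, 3, 0, 3, 9]
i=5: data[5] = (0+3)%4 = 3 → [3, 0, 1, 2, 3, 3, 3, 9]
i=6: data[6] = (3+3)%4 = 2 → [3, 0, 1, 2, 3, 3, 2, 9]
i=7: data[7] = (9+2)%4 = 3 → [3, 0, 1, 2, 3, 3, 2, 3]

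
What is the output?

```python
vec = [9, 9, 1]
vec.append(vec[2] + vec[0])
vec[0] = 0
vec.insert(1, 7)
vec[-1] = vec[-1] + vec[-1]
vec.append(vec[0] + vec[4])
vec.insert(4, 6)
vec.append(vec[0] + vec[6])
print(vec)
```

[0, 7, 9, 1, 6, 20, 20, 20]

append vec[2]+vec[0] = 1+9 = 10 → [9, 9, 1, 10]
vec[0] = 0 → [0, 9, 1, 10]
insert 7 at 1 → [0, 7, 9, 1, 10]
vec[-1] = vec[-1]+vec[-1] = 10+10 = 20 → [0, 7, 9, 1, 20]
append vec[0]+vec[4] = 0+20 = 20 → [0, 7, 9, 1, 20, 20]
insert 6 at 4 → [0, 7, 9, 1, 6, 20, 20]
append vec[0]+vec[6] = 0+20 = 20 → [0, 7, 9, 1, 6, 20, 20, 20]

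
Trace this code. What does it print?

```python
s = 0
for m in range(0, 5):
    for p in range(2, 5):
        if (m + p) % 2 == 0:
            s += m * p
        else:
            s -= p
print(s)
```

m=0,p=2: even sum, s = 0+0 = 0
m=0,p=3: odd sum, s = 0-3 = -3
m=0,p=4: even sum, s = (-3)+0 = -3
m=1,p=2: odd sum, s = (-3)-2 = -5
m=1,p=3: even sum, s = (-5)+3 = -2
m=1,p=4: odd sum, s = (-2)-4 = -6
m=2,p=2: even sum, s = (-6)+4 = -2
m=2,p=3: odd sum, s = (-2)-3 = -5
m=2,p=4: even sum, s = (-5)+8 = 3
m=3,p=2: odd sum, s = 3-2 = 1
m=3,p=3: even sum, s = 1+9 = 10
m=3,p=4: odd sum, s = 10-4 = 6
m=4,p=2: even sum, s = 6+8 = 14
m=4,p=3: odd sum, s = 14-3 = 11
m=4,p=4: even sum, s = 11+16 = 27

27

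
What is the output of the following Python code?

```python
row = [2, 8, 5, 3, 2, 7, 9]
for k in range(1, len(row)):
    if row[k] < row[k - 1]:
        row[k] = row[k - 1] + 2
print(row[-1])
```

18

k=1: 8>=2, unchanged → [2, 8, 5, 3, 2, 7, 9]
k=2: 5<8, row[2] = 8+2 = 10 → [2, 8, 10, 3, 2, 7, 9]
k=3: 3<10, row[3] = 10+2 = 12 → [2, 8, 10, 12, 2, 7, 9]
k=4: 2<12, row[4] = 12+2 = 14 → [2, 8, 10, 12, 14, 7, 9]
k=5: 7<14, row[5] = 14+2 = 16 → [2, 8, 10, 12, 14, 16, 9]
k=6: 9<16, row[6] = 16+2 = 18 → [2, 8, 10, 12, 14, 16, 18]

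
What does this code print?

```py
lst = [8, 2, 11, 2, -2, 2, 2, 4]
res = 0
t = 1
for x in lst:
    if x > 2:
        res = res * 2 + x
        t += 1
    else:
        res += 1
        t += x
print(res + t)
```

x=8: >2, res = 0*2+8 = 8; t=2
x=2: not >2, res = 8+1 = 9; t=4
x=11: >2, res = 9*2+11 = 29; t=5
x=2: not >2, res = 29+1 = 30; t=7
x=-2: not >2, res = 30+1 = 31; t=5
x=2: not >2, res = 31+1 = 32; t=7
x=2: not >2, res = 32+1 = 33; t=9
x=4: >2, res = 33*2+4 = 70; t=10
res+t = 70+10 = 80

80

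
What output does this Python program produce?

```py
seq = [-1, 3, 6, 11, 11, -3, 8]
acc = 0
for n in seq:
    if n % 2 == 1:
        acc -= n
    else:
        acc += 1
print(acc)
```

n=-1: odd, acc = 0-(-1) = 1
n=3: odd, acc = 1-3 = -2
n=6: not odd, acc = (-2)+1 = -1
n=11: odd, acc = (-1)-11 = -12
n=11: odd, acc = (-12)-11 = -23
n=-3: odd, acc = (-23)-(-3) = -20
n=8: not odd, acc = (-20)+1 = -19

-19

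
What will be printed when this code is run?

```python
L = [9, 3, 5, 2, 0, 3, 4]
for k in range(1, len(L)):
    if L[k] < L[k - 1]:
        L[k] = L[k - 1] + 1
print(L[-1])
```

15

k=1: 3<9, L[1] = 9+1 = 10 → [9, 10, 5, 2, 0, 3, 4]
k=2: 5<10, L[2] = 10+1 = 11 → [9, 10, 11, 2, 0, 3, 4]
k=3: 2<11, L[3] = 11+1 = 12 → [9, 10, 11, 12, 0, 3, 4]
k=4: 0<12, L[4] = 12+1 = 13 → [9, 10, 11, 12, 13, 3, 4]
k=5: 3<13, L[5] = 13+1 = 14 → [9, 10, 11, 12, 13, 14, 4]
k=6: 4<14, L[6] = 14+1 = 15 → [9, 10, 11, 12, 13, 14, 15]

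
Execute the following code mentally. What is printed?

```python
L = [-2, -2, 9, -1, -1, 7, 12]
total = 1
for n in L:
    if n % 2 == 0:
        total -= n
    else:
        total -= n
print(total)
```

n=-2: even, total = 1-(-2) = 3
n=-2: even, total = 3-(-2) = 5
n=9: not even, total = 5-9 = -4
n=-1: not even, total = (-4)-(-1) = -3
n=-1: not even, total = (-3)-(-1) = -2
n=7: not even, total = (-2)-7 = -9
n=12: even, total = (-9)-12 = -21

-21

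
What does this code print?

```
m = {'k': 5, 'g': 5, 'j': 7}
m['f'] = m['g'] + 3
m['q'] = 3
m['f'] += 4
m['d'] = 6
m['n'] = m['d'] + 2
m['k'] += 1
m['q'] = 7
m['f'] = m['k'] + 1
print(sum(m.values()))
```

m['f'] = m['g']+3 = 8 → {'k': 5, 'g': 5, 'j': 7, 'f': 8}
m['q'] = 3 → {'k': 5, 'g': 5, 'j': 7, 'f': 8, 'q': 3}
m['f'] = 8+4 = 12 → {'k': 5, 'g': 5, 'j': 7, 'f': 12, 'q': 3}
m['d'] = 6 → {'k': 5, 'g': 5, 'j': 7, 'f': 12, 'q': 3, 'd': 6}
m['n'] = m['d']+2 = 8 → {'k': 5, 'g': 5, 'j': 7, 'f': 12, 'q': 3, 'd': 6, 'n': 8}
m['k'] = 5+1 = 6 → {'k': 6, 'g': 5, 'j': 7, 'f': 12, 'q': 3, 'd': 6, 'n': 8}
m['q'] = 7 → {'k': 6, 'g': 5, 'j': 7, 'f': 12, 'q': 7, 'd': 6, 'n': 8}
m['f'] = m['k']+1 = 7 → {'k': 6, 'g': 5, 'j': 7, 'f': 7, 'q': 7, 'd': 6, 'n': 8}
sum of values = 46

46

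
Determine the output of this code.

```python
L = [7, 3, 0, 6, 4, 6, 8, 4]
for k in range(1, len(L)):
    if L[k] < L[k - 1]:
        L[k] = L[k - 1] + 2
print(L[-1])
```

21

k=1: 3<7, L[1] = 7+2 = 9 → [7, 9, 0, 6, 4, 6, 8, 4]
k=2: 0<9, L[2] = 9+2 = 11 → [7, 9, 11, 6, 4, 6, 8, 4]
k=3: 6<11, L[3] = 11+2 = 13 → [7, 9, 11, 13, 4, 6, 8, 4]
k=4: 4<13, L[4] = 13+2 = 15 → [7, 9, 11, 13, 15, 6, 8, 4]
k=5: 6<15, L[5] = 15+2 = 17 → [7, 9, 11, 13, 15, 17, 8, 4]
k=6: 8<17, L[6] = 17+2 = 19 → [7, 9, 11, 13, 15, 17, 19, 4]
k=7: 4<19, L[7] = 19+2 = 21 → [7, 9, 11, 13, 15, 17, 19, 21]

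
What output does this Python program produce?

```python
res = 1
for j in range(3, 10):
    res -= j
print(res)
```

-41

j=3: res = 1-3 = -2
j=4: res = (-2)-4 = -6
j=5: res = (-6)-5 = -11
j=6: res = (-11)-6 = -17
j=7: res = (-17)-7 = -24
j=8: res = (-24)-8 = -32
j=9: res = (-32)-9 = -41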